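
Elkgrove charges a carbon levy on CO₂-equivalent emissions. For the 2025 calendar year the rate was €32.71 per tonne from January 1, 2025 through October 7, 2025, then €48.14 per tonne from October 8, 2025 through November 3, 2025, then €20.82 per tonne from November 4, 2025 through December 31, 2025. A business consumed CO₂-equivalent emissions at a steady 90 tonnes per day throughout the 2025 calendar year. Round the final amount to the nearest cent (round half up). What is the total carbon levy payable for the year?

January 1 – October 7, 2025: 280 days × 90 tonnes/day = 25,200 tonnes at €32.71/tonne → €824,292.00
October 8 – November 3, 2025: 27 days × 90 tonnes/day = 2,430 tonnes at €48.14/tonne → €116,980.20
November 4 – December 31, 2025: 58 days × 90 tonnes/day = 5,220 tonnes at €20.82/tonne → €108,680.40

€1,049,952.60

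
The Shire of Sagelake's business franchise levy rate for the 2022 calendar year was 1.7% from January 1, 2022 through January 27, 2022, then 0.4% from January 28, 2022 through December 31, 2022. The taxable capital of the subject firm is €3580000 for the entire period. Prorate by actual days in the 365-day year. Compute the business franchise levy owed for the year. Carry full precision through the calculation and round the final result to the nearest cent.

€17762.68

January 1 – January 27, 2022: 27 days at 1.7% → €3580000 × 1.7% × 27/365 = €4501.9726
January 28 – December 31, 2022: 338 days at 0.4% → €3580000 × 0.4% × 338/365 = €13260.7123
Total = €17762.6849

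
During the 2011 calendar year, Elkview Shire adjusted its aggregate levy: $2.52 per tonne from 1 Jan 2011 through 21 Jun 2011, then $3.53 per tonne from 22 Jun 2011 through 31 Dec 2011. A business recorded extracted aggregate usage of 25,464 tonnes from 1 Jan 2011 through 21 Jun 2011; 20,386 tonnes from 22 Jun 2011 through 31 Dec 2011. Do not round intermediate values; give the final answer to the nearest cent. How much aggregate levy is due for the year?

1 Jan – 21 Jun 2011: 25,464 tonnes at $2.52/tonne → $64,169.28
22 Jun – 31 Dec 2011: 20,386 tonnes at $3.53/tonne → $71,962.58

$136,131.86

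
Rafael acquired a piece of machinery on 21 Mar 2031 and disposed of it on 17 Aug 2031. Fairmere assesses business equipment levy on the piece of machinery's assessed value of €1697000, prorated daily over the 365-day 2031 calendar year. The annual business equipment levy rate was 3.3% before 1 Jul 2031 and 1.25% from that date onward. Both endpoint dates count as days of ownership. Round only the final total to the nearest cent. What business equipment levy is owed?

21 Mar – 30 Jun 2031: 102 days at 3.3% → €1697000 × 3.3% × 102/365 = €15649.5945
1 Jul – 17 Aug 2031: 48 days at 1.25% → €1697000 × 1.25% × 48/365 = €2789.5890
Total = €18439.1836

€18439.18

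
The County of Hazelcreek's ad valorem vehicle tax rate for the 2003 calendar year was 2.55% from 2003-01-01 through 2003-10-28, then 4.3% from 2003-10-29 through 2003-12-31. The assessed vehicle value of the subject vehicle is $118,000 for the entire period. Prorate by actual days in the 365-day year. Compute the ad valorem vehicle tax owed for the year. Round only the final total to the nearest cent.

2003-01-01 to 2003-10-28: 301 days at 2.55% → $118,000 × 2.55% × 301/365 = $2,481.3945
2003-10-29 to 2003-12-31: 64 days at 4.3% → $118,000 × 4.3% × 64/365 = $889.6877
Total = $3,371.0822

$3,371.08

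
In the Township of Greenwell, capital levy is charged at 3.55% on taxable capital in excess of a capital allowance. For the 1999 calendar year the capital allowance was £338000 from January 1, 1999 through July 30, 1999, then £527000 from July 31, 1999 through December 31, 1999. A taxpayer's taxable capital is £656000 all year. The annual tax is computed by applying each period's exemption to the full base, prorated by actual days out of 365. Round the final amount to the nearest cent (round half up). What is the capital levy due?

January 1 – July 30, 1999: 211 days, exemption £338000 → (£656000 − £338000) × 3.55% × 211/365 = £6525.9699
July 31 – December 31, 1999: 154 days, exemption £527000 → (£656000 − £527000) × 3.55% × 154/365 = £1932.1726
Total = £8458.1425

£8458.14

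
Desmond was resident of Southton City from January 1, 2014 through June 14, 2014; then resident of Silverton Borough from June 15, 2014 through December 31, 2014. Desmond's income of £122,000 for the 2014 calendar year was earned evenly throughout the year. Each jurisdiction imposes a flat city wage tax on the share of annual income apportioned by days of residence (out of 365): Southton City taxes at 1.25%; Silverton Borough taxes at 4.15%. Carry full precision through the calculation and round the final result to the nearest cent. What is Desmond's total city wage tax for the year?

£3,463.63

Southton City, January 1 – June 14, 2014: 165 days → £122,000 × 1.25% × 165/365 = £689.3836
Silverton Borough, June 15 – December 31, 2014: 200 days → £122,000 × 4.15% × 200/365 = £2,774.2466
Total = £3,463.6301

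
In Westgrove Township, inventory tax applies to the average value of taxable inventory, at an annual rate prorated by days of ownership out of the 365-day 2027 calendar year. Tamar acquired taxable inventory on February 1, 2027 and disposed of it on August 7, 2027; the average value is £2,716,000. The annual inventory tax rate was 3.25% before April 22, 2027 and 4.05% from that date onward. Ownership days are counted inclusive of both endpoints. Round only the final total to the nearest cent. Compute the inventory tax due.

£51,894.20

February 1 – April 21, 2027: 80 days at 3.25% → £2,716,000 × 3.25% × 80/365 = £19,346.8493
April 22 – August 7, 2027: 108 days at 4.05% → £2,716,000 × 4.05% × 108/365 = £32,547.3534
Total = £51,894.2027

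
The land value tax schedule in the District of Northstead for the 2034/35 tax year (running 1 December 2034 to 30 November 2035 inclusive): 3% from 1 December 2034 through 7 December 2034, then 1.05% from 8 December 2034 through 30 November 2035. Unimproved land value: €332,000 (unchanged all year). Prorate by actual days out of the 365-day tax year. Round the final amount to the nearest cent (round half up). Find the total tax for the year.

€3,610.16

1 December – 7 December 2034: 7 days at 3% → €332,000 × 3% × 7/365 = €191.0137
8 December 2034 – 30 November 2035: 358 days at 1.05% → €332,000 × 1.05% × 358/365 = €3,419.1452
Total = €3,610.1589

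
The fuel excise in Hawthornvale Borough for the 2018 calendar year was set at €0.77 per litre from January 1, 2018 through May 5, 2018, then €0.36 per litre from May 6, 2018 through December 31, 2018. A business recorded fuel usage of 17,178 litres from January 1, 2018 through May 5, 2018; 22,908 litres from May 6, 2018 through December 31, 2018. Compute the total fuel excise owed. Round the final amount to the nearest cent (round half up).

€21473.94

January 1 – May 5, 2018: 17,178 litres at €0.77/litre → €13227.06
May 6 – December 31, 2018: 22,908 litres at €0.36/litre → €8246.88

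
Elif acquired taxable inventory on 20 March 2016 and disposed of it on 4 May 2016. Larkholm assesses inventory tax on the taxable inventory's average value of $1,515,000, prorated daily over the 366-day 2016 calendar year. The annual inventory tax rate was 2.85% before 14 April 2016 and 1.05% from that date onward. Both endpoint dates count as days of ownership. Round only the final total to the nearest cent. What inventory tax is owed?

20 March – 13 April 2016: 25 days at 2.85% → $1,515,000 × 2.85% × 25/366 = $2,949.2828
14 April – 4 May 2016: 21 days at 1.05% → $1,515,000 × 1.05% × 21/366 = $912.7254
Total = $3,862.0082

$3,862.01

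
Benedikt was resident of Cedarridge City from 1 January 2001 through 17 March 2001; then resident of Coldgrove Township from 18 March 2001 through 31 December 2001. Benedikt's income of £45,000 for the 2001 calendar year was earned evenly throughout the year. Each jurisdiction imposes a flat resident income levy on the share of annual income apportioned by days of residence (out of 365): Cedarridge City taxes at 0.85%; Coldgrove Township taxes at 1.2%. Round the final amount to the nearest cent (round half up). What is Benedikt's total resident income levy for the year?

Cedarridge City, 1 January – 17 March 2001: 76 days → £45,000 × 0.85% × 76/365 = £79.6438
Coldgrove Township, 18 March – 31 December 2001: 289 days → £45,000 × 1.2% × 289/365 = £427.5616
Total = £507.2055

£507.21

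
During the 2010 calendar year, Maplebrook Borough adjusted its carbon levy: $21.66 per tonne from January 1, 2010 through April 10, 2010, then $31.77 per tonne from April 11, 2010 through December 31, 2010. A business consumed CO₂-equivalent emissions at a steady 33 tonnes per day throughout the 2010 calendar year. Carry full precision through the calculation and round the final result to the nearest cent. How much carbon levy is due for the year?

$349306.65

January 1 – April 10, 2010: 100 days × 33 tonnes/day = 3,300 tonnes at $21.66/tonne → $71478.00
April 11 – December 31, 2010: 265 days × 33 tonnes/day = 8,745 tonnes at $31.77/tonne → $277828.65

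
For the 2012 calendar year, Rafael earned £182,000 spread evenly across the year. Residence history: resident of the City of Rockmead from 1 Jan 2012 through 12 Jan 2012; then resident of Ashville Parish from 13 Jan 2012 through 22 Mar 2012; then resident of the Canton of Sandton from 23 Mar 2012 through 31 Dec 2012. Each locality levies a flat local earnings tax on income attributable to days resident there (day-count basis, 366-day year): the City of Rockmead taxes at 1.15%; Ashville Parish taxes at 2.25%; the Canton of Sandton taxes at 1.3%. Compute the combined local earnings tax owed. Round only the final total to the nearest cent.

The City of Rockmead, 1 Jan – 12 Jan 2012: 12 days → £182,000 × 1.15% × 12/366 = £68.6230
Ashville Parish, 13 Jan – 22 Mar 2012: 70 days → £182,000 × 2.25% × 70/366 = £783.1967
The Canton of Sandton, 23 Mar – 31 Dec 2012: 284 days → £182,000 × 1.3% × 284/366 = £1,835.9126
Total = £2,687.7322

£2,687.73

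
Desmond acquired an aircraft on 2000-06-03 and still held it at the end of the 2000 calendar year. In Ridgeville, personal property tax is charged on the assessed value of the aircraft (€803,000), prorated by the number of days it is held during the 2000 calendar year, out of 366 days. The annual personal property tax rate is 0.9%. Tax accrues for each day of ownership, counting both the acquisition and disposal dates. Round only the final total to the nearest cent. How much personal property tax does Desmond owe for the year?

€4,186.13

Days held (2000-06-03 to 2000-12-31): 212 out of 366
Tax = €803,000 × 0.9% × 212/366 = €4,186.1311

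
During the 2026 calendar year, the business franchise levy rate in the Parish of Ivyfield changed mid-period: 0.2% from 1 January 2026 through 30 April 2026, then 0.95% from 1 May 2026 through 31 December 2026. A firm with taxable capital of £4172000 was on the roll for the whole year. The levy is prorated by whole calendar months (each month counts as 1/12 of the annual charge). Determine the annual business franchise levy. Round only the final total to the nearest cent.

£29204.00

1 January – 30 April 2026: 4 months at 0.2% → £4172000 × 0.2% × 4/12 = £2781.3333
1 May – 31 December 2026: 8 months at 0.95% → £4172000 × 0.95% × 8/12 = £26422.6667
Total = £29204.0000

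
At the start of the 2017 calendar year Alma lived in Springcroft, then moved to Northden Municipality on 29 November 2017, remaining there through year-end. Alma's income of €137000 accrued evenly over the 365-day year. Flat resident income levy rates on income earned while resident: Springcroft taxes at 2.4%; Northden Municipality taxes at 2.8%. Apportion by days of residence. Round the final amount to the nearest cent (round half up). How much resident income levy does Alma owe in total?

€3337.55

Springcroft, 1 January – 28 November 2017: 332 days → €137000 × 2.4% × 332/365 = €2990.7288
Northden Municipality, 29 November – 31 December 2017: 33 days → €137000 × 2.8% × 33/365 = €346.8164
Total = €3337.5452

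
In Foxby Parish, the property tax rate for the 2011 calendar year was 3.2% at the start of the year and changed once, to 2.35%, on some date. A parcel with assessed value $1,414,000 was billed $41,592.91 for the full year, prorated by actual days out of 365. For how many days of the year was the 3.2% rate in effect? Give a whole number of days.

254 days

Let d = days at the first rate; then 365 − d days at the second rate.
$1,414,000 × [3.2%·d + 2.35%·(365−d)] / 365 = $41,592.91
Solving gives d = 254, so the new rate took effect on 12 Sep 2011.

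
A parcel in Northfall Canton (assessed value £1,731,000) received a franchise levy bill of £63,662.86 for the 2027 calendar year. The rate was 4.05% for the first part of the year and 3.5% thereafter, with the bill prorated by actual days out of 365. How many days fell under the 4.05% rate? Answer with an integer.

Let d = days at the first rate; then 365 − d days at the second rate.
£1,731,000 × [4.05%·d + 3.5%·(365−d)] / 365 = £63,662.86
Solving gives d = 118, so the new rate took effect on 29 April 2027.

118 days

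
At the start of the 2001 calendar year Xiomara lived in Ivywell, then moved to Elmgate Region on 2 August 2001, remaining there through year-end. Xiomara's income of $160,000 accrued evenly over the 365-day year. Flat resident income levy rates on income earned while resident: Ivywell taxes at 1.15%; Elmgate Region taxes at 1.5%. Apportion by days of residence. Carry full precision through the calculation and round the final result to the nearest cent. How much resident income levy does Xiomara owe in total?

$2,073.21

Ivywell, 1 January – 1 August 2001: 213 days → $160,000 × 1.15% × 213/365 = $1,073.7534
Elmgate Region, 2 August – 31 December 2001: 152 days → $160,000 × 1.5% × 152/365 = $999.4521
Total = $2,073.2055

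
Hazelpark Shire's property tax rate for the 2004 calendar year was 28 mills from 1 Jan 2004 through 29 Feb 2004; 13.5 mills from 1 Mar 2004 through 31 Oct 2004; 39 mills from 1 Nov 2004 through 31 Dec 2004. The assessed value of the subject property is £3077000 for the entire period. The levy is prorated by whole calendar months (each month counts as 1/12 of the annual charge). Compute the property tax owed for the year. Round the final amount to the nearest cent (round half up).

1 Jan – 29 Feb 2004: 2 months at 28 mills → £3077000 × 2.8% × 2/12 = £14359.3333
1 Mar – 31 Oct 2004: 8 months at 13.5 mills → £3077000 × 1.35% × 8/12 = £27693.0000
1 Nov – 31 Dec 2004: 2 months at 39 mills → £3077000 × 3.9% × 2/12 = £20000.5000
Total = £62052.8333

£62052.83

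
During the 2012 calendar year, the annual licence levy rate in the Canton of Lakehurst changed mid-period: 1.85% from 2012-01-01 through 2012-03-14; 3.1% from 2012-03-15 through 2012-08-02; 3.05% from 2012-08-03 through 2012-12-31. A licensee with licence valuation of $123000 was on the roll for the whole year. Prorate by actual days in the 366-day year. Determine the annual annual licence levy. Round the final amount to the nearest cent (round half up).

$3476.77

2012-01-01 to 2012-03-14: 74 days at 1.85% → $123000 × 1.85% × 74/366 = $460.0738
2012-03-15 to 2012-08-02: 141 days at 3.1% → $123000 × 3.1% × 141/366 = $1468.9426
2012-08-03 to 2012-12-31: 151 days at 3.05% → $123000 × 3.05% × 151/366 = $1547.7500
Total = $3476.7664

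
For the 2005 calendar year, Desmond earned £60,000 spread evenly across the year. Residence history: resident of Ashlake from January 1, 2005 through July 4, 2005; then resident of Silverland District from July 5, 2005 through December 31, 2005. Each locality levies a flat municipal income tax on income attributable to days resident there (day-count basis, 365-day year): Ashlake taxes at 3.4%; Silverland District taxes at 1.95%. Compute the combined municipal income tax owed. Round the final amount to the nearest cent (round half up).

£1,610.96

Ashlake, January 1 – July 4, 2005: 185 days → £60,000 × 3.4% × 185/365 = £1,033.9726
Silverland District, July 5 – December 31, 2005: 180 days → £60,000 × 1.95% × 180/365 = £576.9863
Total = £1,610.9589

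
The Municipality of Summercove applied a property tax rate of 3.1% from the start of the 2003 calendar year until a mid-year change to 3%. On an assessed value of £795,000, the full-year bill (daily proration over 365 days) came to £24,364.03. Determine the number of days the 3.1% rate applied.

236 days

Let d = days at the first rate; then 365 − d days at the second rate.
£795,000 × [3.1%·d + 3%·(365−d)] / 365 = £24,364.03
Solving gives d = 236, so the new rate took effect on 25 August 2003.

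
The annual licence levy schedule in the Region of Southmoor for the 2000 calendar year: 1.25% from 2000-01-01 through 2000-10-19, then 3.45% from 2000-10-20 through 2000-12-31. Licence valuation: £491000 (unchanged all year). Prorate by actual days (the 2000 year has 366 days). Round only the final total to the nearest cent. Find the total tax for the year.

2000-01-01 to 2000-10-19: 293 days at 1.25% → £491000 × 1.25% × 293/366 = £4913.3538
2000-10-20 to 2000-12-31: 73 days at 3.45% → £491000 × 3.45% × 73/366 = £3378.6434
Total = £8291.9973

£8292.00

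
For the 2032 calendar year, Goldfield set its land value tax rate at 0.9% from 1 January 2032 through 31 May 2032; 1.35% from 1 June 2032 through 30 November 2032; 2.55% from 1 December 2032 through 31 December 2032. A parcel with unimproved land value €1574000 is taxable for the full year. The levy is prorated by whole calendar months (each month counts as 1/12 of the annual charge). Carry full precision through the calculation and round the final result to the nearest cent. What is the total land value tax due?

€19871.75

1 January – 31 May 2032: 5 months at 0.9% → €1574000 × 0.9% × 5/12 = €5902.5000
1 June – 30 November 2032: 6 months at 1.35% → €1574000 × 1.35% × 6/12 = €10624.5000
1 December – 31 December 2032: 1 month at 2.55% → €1574000 × 2.55% × 1/12 = €3344.7500
Total = €19871.7500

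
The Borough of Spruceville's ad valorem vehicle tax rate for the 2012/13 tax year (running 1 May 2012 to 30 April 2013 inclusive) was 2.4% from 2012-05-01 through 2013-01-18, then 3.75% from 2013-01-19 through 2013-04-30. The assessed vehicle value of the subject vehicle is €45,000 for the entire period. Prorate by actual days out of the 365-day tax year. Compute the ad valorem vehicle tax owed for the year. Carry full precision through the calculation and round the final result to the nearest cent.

€1,249.77

2012-05-01 to 2013-01-18: 263 days at 2.4% → €45,000 × 2.4% × 263/365 = €778.1918
2013-01-19 to 2013-04-30: 102 days at 3.75% → €45,000 × 3.75% × 102/365 = €471.5753
Total = €1,249.7671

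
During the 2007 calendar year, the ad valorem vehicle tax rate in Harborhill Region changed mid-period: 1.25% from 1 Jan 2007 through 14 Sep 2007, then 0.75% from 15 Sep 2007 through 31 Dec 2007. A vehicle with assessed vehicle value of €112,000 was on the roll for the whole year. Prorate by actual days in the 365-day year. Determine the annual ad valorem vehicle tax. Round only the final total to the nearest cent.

€1,234.30

1 Jan – 14 Sep 2007: 257 days at 1.25% → €112,000 × 1.25% × 257/365 = €985.7534
15 Sep – 31 Dec 2007: 108 days at 0.75% → €112,000 × 0.75% × 108/365 = €248.5479
Total = €1,234.3014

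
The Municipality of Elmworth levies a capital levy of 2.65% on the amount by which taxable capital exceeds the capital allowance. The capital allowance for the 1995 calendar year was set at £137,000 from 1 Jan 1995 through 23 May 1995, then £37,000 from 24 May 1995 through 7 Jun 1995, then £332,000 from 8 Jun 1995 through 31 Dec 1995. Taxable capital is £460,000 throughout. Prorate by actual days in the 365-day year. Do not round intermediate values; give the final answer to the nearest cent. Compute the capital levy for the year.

£5,737.79

1 Jan – 23 May 1995: 143 days, exemption £137,000 → (£460,000 − £137,000) × 2.65% × 143/365 = £3,353.4479
24 May – 7 Jun 1995: 15 days, exemption £37,000 → (£460,000 − £37,000) × 2.65% × 15/365 = £460.6644
8 Jun – 31 Dec 1995: 207 days, exemption £332,000 → (£460,000 − £332,000) × 2.65% × 207/365 = £1,923.6822
Total = £5,737.7945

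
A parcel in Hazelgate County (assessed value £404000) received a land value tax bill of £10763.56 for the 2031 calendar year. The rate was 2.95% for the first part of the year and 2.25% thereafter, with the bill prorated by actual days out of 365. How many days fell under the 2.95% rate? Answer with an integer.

Let d = days at the first rate; then 365 − d days at the second rate.
£404000 × [2.95%·d + 2.25%·(365−d)] / 365 = £10763.56
Solving gives d = 216, so the new rate took effect on 5 Aug 2031.

216 days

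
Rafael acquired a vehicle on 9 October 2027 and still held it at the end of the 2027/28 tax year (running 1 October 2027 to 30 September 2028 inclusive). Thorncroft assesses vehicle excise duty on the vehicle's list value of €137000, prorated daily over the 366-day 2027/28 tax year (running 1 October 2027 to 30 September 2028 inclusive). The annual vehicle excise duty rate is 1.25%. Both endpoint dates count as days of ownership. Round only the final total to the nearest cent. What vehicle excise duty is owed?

Days held (9 October 2027 – 30 September 2028): 358 out of 366
Tax = €137000 × 1.25% × 358/366 = €1675.0683

€1675.07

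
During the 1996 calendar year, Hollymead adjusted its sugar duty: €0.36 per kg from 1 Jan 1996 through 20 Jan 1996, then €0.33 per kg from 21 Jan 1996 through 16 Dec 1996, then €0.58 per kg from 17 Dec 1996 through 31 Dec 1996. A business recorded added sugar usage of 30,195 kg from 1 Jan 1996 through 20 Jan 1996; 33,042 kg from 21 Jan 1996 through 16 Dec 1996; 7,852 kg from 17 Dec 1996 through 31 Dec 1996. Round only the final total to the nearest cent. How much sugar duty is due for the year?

1 Jan – 20 Jan 1996: 30,195 kg at €0.36/kg → €10870.20
21 Jan – 16 Dec 1996: 33,042 kg at €0.33/kg → €10903.86
17 Dec – 31 Dec 1996: 7,852 kg at €0.58/kg → €4554.16

€26328.22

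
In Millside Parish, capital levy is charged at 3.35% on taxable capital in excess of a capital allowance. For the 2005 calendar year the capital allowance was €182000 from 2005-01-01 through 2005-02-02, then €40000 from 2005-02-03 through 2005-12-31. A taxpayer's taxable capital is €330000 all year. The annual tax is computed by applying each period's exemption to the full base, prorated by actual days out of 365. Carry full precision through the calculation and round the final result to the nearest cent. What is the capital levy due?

2005-01-01 to 2005-02-02: 33 days, exemption €182000 → (€330000 − €182000) × 3.35% × 33/365 = €448.2575
2005-02-03 to 2005-12-31: 332 days, exemption €40000 → (€330000 − €40000) × 3.35% × 332/365 = €8836.6575
Total = €9284.9151

€9284.92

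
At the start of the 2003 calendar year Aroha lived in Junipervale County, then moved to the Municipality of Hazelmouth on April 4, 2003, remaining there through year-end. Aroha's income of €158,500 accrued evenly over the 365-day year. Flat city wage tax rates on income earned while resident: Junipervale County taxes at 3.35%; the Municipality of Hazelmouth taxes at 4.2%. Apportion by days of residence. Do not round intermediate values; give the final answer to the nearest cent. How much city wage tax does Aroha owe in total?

€6,313.73

Junipervale County, January 1 – April 3, 2003: 93 days → €158,500 × 3.35% × 93/365 = €1,352.8952
The Municipality of Hazelmouth, April 4 – December 31, 2003: 272 days → €158,500 × 4.2% × 272/365 = €4,960.8329
Total = €6,313.7281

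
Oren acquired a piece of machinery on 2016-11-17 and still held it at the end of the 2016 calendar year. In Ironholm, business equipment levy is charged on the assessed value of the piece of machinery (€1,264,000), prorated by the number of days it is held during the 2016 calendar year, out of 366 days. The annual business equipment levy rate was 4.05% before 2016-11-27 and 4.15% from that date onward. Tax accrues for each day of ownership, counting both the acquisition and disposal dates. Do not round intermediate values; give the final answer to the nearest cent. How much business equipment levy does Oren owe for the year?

2016-11-17 to 2016-11-26: 10 days at 4.05% → €1,264,000 × 4.05% × 10/366 = €1,398.6885
2016-11-27 to 2016-12-31: 35 days at 4.15% → €1,264,000 × 4.15% × 35/366 = €5,016.2842
Total = €6,414.9727

€6,414.97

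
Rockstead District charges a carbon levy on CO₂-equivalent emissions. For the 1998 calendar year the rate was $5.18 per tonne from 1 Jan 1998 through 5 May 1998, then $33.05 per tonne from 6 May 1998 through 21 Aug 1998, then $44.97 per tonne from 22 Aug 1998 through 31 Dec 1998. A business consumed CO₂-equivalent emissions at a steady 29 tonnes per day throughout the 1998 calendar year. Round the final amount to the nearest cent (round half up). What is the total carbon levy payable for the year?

1 Jan – 5 May 1998: 125 days × 29 tonnes/day = 3,625 tonnes at $5.18/tonne → $18,777.50
6 May – 21 Aug 1998: 108 days × 29 tonnes/day = 3,132 tonnes at $33.05/tonne → $103,512.60
22 Aug – 31 Dec 1998: 132 days × 29 tonnes/day = 3,828 tonnes at $44.97/tonne → $172,145.16

$294,435.26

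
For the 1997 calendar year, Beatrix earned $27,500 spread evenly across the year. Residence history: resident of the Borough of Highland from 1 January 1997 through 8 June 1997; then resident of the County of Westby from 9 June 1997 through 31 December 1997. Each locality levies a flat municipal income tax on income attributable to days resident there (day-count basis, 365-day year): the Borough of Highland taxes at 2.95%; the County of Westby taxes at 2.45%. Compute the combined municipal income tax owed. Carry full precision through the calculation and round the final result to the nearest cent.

The Borough of Highland, 1 January – 8 June 1997: 159 days → $27,500 × 2.95% × 159/365 = $353.3938
The County of Westby, 9 June – 31 December 1997: 206 days → $27,500 × 2.45% × 206/365 = $380.2534
Total = $733.6473

$733.65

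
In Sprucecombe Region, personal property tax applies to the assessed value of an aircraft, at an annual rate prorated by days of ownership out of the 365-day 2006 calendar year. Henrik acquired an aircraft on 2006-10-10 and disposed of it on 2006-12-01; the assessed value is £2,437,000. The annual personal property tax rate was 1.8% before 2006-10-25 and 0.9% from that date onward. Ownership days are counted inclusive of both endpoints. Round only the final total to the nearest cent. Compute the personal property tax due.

2006-10-10 to 2006-10-24: 15 days at 1.8% → £2,437,000 × 1.8% × 15/365 = £1,802.7123
2006-10-25 to 2006-12-01: 38 days at 0.9% → £2,437,000 × 0.9% × 38/365 = £2,283.4356
Total = £4,086.1479

£4,086.15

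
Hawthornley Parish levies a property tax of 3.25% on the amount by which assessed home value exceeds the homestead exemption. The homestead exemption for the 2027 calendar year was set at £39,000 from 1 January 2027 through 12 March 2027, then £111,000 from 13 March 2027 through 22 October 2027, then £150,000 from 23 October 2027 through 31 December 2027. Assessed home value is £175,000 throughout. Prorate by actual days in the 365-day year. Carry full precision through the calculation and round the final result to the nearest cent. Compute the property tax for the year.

£2,292.10

1 January – 12 March 2027: 71 days, exemption £39,000 → (£175,000 − £39,000) × 3.25% × 71/365 = £859.7808
13 March – 22 October 2027: 224 days, exemption £111,000 → (£175,000 − £111,000) × 3.25% × 224/365 = £1,276.4932
23 October – 31 December 2027: 70 days, exemption £150,000 → (£175,000 − £150,000) × 3.25% × 70/365 = £155.8219
Total = £2,292.0959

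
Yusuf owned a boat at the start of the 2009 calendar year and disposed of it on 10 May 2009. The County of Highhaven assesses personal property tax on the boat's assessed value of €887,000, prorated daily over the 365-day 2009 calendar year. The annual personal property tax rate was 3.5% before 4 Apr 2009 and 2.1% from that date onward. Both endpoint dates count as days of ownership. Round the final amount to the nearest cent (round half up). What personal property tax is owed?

1 Jan – 3 Apr 2009: 93 days at 3.5% → €887,000 × 3.5% × 93/365 = €7,910.0959
4 Apr – 10 May 2009: 37 days at 2.1% → €887,000 × 2.1% × 37/365 = €1,888.2164
Total = €9,798.3123

€9,798.31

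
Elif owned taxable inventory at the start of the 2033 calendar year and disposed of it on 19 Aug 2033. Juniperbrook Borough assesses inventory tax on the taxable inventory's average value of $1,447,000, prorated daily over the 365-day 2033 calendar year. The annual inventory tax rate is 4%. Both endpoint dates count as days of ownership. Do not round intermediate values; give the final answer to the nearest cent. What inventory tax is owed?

$36,630.90

Days held (1 Jan – 19 Aug 2033): 231 out of 365
Tax = $1,447,000 × 4% × 231/365 = $36,630.9041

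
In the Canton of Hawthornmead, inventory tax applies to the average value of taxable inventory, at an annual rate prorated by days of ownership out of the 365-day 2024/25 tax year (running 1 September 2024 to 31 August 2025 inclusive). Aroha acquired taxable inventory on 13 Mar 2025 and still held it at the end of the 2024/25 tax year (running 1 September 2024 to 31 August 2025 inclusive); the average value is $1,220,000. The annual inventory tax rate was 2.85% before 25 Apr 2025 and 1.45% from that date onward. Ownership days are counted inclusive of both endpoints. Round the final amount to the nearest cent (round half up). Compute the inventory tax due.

$10,348.27

13 Mar – 24 Apr 2025: 43 days at 2.85% → $1,220,000 × 2.85% × 43/365 = $4,096.1918
25 Apr – 31 Aug 2025: 129 days at 1.45% → $1,220,000 × 1.45% × 129/365 = $6,252.0822
Total = $10,348.2740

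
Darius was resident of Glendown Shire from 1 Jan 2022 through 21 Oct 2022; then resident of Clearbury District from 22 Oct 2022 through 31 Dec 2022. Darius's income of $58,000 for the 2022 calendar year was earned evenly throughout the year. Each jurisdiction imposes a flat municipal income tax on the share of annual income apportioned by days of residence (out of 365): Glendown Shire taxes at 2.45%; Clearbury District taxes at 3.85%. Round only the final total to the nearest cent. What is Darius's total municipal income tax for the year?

Glendown Shire, 1 Jan – 21 Oct 2022: 294 days → $58,000 × 2.45% × 294/365 = $1,144.5863
Clearbury District, 22 Oct – 31 Dec 2022: 71 days → $58,000 × 3.85% × 71/365 = $434.3644
Total = $1,578.9507

$1,578.95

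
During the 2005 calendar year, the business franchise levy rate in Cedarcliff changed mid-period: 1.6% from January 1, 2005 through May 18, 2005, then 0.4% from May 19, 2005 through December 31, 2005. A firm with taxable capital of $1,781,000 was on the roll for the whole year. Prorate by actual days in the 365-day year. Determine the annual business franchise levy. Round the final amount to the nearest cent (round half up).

January 1 – May 18, 2005: 138 days at 1.6% → $1,781,000 × 1.6% × 138/365 = $10,773.8301
May 19 – December 31, 2005: 227 days at 0.4% → $1,781,000 × 0.4% × 227/365 = $4,430.5425
Total = $15,204.3726

$15,204.37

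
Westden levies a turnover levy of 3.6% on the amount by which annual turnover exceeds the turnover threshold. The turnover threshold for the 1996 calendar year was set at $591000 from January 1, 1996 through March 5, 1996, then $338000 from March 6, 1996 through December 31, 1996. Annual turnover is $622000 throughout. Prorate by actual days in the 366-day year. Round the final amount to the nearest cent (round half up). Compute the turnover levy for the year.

$8606.46

January 1 – March 5, 1996: 65 days, exemption $591000 → ($622000 − $591000) × 3.6% × 65/366 = $198.1967
March 6 – December 31, 1996: 301 days, exemption $338000 → ($622000 − $338000) × 3.6% × 301/366 = $8408.2623
Total = $8606.4590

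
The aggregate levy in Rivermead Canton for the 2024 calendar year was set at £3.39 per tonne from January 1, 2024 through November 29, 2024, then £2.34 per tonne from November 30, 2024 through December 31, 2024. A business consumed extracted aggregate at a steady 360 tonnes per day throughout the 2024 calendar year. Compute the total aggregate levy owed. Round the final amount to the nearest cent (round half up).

£434,570.40

January 1 – November 29, 2024: 334 days × 360 tonnes/day = 120,240 tonnes at £3.39/tonne → £407,613.60
November 30 – December 31, 2024: 32 days × 360 tonnes/day = 11,520 tonnes at £2.34/tonne → £26,956.80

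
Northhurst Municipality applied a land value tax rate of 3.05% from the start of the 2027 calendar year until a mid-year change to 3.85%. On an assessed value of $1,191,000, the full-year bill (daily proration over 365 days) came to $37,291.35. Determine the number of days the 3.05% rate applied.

328 days

Let d = days at the first rate; then 365 − d days at the second rate.
$1,191,000 × [3.05%·d + 3.85%·(365−d)] / 365 = $37,291.35
Solving gives d = 328, so the new rate took effect on 25 Nov 2027.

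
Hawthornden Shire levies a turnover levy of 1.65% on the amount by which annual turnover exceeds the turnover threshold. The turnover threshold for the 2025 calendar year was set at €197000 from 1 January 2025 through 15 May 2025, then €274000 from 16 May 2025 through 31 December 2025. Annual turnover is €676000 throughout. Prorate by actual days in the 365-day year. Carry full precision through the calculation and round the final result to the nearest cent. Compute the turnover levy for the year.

1 January – 15 May 2025: 135 days, exemption €197000 → (€676000 − €197000) × 1.65% × 135/365 = €2923.2123
16 May – 31 December 2025: 230 days, exemption €274000 → (€676000 − €274000) × 1.65% × 230/365 = €4179.6986
Total = €7102.9110

€7102.91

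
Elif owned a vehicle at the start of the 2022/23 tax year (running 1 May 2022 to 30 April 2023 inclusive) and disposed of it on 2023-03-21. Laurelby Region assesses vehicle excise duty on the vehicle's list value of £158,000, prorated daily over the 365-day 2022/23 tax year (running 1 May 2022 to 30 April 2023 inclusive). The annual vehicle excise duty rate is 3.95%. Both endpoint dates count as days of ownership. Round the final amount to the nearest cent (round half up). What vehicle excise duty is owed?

£5,557.05

Days held (2022-05-01 to 2023-03-21): 325 out of 365
Tax = £158,000 × 3.95% × 325/365 = £5,557.0548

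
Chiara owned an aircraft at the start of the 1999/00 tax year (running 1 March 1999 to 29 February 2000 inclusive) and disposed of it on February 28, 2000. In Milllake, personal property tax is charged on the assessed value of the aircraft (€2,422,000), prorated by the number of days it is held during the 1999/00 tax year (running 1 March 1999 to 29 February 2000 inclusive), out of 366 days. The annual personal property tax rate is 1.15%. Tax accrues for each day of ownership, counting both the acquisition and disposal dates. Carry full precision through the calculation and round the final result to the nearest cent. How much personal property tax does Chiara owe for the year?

€27,776.90

Days held (March 1, 1999 – February 28, 2000): 365 out of 366
Tax = €2,422,000 × 1.15% × 365/366 = €27,776.8989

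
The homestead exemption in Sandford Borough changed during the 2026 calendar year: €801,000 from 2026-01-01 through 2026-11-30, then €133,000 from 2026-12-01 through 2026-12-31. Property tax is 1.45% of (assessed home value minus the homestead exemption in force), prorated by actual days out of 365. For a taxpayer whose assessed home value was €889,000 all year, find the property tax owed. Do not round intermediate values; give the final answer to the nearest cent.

2026-01-01 to 2026-11-30: 334 days, exemption €801,000 → (€889,000 − €801,000) × 1.45% × 334/365 = €1,167.6274
2026-12-01 to 2026-12-31: 31 days, exemption €133,000 → (€889,000 − €133,000) × 1.45% × 31/365 = €931.0192
Total = €2,098.6466

€2,098.65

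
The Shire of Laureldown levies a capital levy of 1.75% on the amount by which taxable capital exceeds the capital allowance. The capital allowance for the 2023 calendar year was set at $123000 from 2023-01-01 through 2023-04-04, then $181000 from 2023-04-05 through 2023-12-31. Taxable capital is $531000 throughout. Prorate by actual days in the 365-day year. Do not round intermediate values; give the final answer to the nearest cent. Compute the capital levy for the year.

2023-01-01 to 2023-04-04: 94 days, exemption $123000 → ($531000 − $123000) × 1.75% × 94/365 = $1838.7945
2023-04-05 to 2023-12-31: 271 days, exemption $181000 → ($531000 − $181000) × 1.75% × 271/365 = $4547.6027
Total = $6386.3973

$6386.40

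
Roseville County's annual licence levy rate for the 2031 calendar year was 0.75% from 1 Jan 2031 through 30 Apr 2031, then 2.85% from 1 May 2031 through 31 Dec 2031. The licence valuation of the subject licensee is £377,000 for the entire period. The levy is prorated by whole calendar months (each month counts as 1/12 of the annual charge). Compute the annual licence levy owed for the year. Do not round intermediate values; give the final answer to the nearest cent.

1 Jan – 30 Apr 2031: 4 months at 0.75% → £377,000 × 0.75% × 4/12 = £942.5000
1 May – 31 Dec 2031: 8 months at 2.85% → £377,000 × 2.85% × 8/12 = £7,163.0000
Total = £8,105.5000

£8,105.50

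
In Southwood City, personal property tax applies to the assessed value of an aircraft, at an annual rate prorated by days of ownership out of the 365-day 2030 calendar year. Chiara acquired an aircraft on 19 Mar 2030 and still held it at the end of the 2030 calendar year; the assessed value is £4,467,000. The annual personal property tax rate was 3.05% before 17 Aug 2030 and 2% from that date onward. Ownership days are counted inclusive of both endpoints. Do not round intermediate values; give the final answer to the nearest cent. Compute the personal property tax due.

£89,896.85

19 Mar – 16 Aug 2030: 151 days at 3.05% → £4,467,000 × 3.05% × 151/365 = £56,363.7493
17 Aug – 31 Dec 2030: 137 days at 2% → £4,467,000 × 2% × 137/365 = £33,533.0959
Total = £89,896.8452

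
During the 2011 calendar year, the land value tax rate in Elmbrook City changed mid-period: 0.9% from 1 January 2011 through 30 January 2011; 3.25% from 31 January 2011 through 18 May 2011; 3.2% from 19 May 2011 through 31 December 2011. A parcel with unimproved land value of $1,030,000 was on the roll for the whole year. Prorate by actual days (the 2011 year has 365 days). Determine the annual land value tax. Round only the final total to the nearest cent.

$31,165.26

1 January – 30 January 2011: 30 days at 0.9% → $1,030,000 × 0.9% × 30/365 = $761.9178
31 January – 18 May 2011: 108 days at 3.25% → $1,030,000 × 3.25% × 108/365 = $9,904.9315
19 May – 31 December 2011: 227 days at 3.2% → $1,030,000 × 3.2% × 227/365 = $20,498.4110
Total = $31,165.2603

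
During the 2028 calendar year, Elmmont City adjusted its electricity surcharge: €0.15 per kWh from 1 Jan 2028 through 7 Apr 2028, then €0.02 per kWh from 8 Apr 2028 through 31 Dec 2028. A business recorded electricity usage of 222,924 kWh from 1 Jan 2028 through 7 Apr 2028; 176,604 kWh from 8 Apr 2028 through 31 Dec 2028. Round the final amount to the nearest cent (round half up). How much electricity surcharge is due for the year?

€36,970.68

1 Jan – 7 Apr 2028: 222,924 kWh at €0.15/kWh → €33,438.60
8 Apr – 31 Dec 2028: 176,604 kWh at €0.02/kWh → €3,532.08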